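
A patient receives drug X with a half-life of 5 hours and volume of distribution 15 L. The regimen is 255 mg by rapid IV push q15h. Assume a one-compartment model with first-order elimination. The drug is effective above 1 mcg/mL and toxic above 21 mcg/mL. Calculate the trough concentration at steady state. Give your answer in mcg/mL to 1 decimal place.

τ = 15 h = 3 half-lives, so f = (1/2)^3 = 0.125.
At steady state, R = 1/(1 − 0.125) = 8/7.
Single-dose peak C₀ = D/Vd = 255/15 = 17 mcg/mL.
Steady-state peak Cmax,ss = C₀·R = 17 × 8/7 ≈ 19.429 mcg/mL.
Steady-state trough Cmin,ss = Cmax,ss·f ≈ 19.429 × 0.125 ≈ 2.429 mcg/mL.
Trough 2.4 mcg/mL vs MEC 1 mcg/mL: adequate.

2.4 mcg/mL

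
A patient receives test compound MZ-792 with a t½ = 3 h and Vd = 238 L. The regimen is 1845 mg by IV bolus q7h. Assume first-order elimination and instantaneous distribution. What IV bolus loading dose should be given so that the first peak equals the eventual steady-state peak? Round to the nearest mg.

2302 mg

f = (1/2)^(7/3) ≈ 0.198425; accumulation ratio R = 1/(1−f) ≈ 1.24754.
Loading dose to hit Cmax,ss on first dose: D_load = D_maint·R ≈ 1845 × 1.24754 ≈ 2301.71 mg.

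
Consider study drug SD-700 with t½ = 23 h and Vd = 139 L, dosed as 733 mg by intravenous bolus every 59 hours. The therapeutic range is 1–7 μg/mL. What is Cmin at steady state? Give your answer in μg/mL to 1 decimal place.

k = ln2/t½ = ln2/23 ≈ 0.030137 h⁻¹; fraction remaining f = e^(−kτ) = e^(−0.030137×59) ≈ 0.1690.
At steady state, accumulation factor R = 1/(1 − e^(−kτ)) ≈ 1.2034.
Single-dose peak C₀ = D/Vd = 733/139 ≈ 5.273 μg/mL.
Cmax,ss = C₀/(1 − f) ≈ 5.273/0.8310 ≈ 6.345 μg/mL.
One interval later, Cmin,ss = Cmax,ss·e^(−kτ) ≈ 6.345 × 0.1690 ≈ 1.072 μg/mL.
Trough 1.1 μg/mL vs MEC 1 μg/mL: adequate.

1.1 μg/mL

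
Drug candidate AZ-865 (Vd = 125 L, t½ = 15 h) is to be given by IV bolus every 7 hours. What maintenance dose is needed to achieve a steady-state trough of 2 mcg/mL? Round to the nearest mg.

95 mg

τ/t½ = 7/15 ≈ 0.46667, so f = (1/2)^(7/15) ≈ 0.723635.
Cmin,ss = (D/Vd)·f/(1−f), so D = Cmin,ss·Vd·(1−f)/f.
D = 2 × 125 × (1−f)/f ≈ 2 × 125 × 0.38191 ≈ 95.48 mg.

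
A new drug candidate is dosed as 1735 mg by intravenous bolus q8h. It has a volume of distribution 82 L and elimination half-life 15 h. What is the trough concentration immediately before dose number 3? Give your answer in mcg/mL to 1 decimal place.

24.7 mcg/mL

f = (1/2)^(τ/t½) = (1/2)^(8/15) ≈ 0.6910.
C₀ = D/Vd = 1735/82 ≈ 21.159 mcg/mL.
Before the 3rd dose, 2 doses have been given. Superposition: Cmin = C₀·(f + f²).
≈ 21.159 × (0.6910 + 0.4775) ≈ 21.159 × 1.1685 ≈ 24.724 mcg/mL.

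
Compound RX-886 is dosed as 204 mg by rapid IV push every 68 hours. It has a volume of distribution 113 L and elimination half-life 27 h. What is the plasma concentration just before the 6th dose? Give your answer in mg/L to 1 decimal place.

f = (1/2)^(τ/t½) = (1/2)^(68/27) ≈ 0.1745.
C₀ = D/Vd = 204/113 ≈ 1.805 mg/L.
Before the 6th dose, 5 doses have been given. Superposition: Cmin = C₀·(f + f² + … + f^5).
≈ 1.805 × (0.1745 + 0.0305 + 0.0053 + 0.0009 + 0.0002) ≈ 1.805 × 0.2114 ≈ 0.382 mg/L.

0.4 mg/L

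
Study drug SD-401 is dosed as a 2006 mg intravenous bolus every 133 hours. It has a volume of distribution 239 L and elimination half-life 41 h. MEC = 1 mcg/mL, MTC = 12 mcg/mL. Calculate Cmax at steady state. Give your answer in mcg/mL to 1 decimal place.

k = ln2/t½ = ln2/41 ≈ 0.016906 h⁻¹; fraction remaining f = e^(−kτ) = e^(−0.016906×133) ≈ 0.1056.
At steady state, accumulation factor R = 1/(1 − e^(−kτ)) ≈ 1.1181.
Each bolus raises the concentration by D/Vd = 2006/239 ≈ 8.393 mcg/mL.
Steady-state peak Cmax,ss = C₀·R ≈ 8.393 × 1.1181 ≈ 9.384 mcg/mL.
Peak 9.4 mcg/mL vs MTC 12 mcg/mL: below toxic threshold.

9.4 mcg/mL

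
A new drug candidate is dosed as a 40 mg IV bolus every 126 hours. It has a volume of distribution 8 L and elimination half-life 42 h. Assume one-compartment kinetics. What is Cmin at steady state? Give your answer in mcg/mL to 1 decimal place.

The dosing interval is 3 half-lives, so f = 2^(−3) = 0.125.
Accumulation ratio R = 1/(1 − f) = 1/0.875 = 8/7.
Single-dose peak C₀ = D/Vd = 40/8 = 5 mcg/mL.
Steady-state peak Cmax,ss = C₀·R = 5 × 8/7 ≈ 5.714 mcg/mL.
Steady-state trough Cmin,ss = Cmax,ss·f ≈ 5.714 × 0.125 ≈ 0.714 mcg/mL.

0.7 mcg/mL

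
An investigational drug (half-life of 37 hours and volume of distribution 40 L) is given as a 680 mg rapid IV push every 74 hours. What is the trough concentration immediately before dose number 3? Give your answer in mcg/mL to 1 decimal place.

5.3 mcg/mL

f = (1/2)^(τ/t½) = (1/2)^(74/37) ≈ 0.2500.
C₀ = D/Vd = 680/40 ≈ 17.000 mcg/mL.
Before the 3rd dose, 2 doses have been given. Superposition: Cmin = C₀·(f + f²).
≈ 17.000 × (0.2500 + 0.0625) ≈ 17.000 × 0.3125 ≈ 5.312 mcg/mL.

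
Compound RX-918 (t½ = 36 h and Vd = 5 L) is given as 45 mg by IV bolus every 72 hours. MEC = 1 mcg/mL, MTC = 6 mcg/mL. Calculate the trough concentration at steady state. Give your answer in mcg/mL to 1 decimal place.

τ = 72 h = 2 half-lives, so f = (1/2)^2 = 0.25.
At steady state, R = 1/(1 − 0.25) = 4/3.
Single-dose peak C₀ = D/Vd = 45/5 = 9 mcg/mL.
Steady-state peak Cmax,ss = C₀·R = 9 × 4/3 ≈ 12.000 mcg/mL.
Steady-state trough Cmin,ss = Cmax,ss·f ≈ 12.000 × 0.25 ≈ 3.000 mcg/mL.
Trough 3.0 mcg/mL vs MEC 1 mcg/mL: adequate.

3.0 mcg/mL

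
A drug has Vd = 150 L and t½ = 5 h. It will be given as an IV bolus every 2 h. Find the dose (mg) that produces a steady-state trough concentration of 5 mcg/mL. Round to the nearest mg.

τ/t½ = 2/5 ≈ 0.4, so f = (1/2)^(2/5) ≈ 0.757858.
Cmin,ss = (D/Vd)·f/(1−f), so D = Cmin,ss·Vd·(1−f)/f.
D = 5 × 150 × (1−f)/f ≈ 5 × 150 × 0.31951 ≈ 239.63 mg.

240 mg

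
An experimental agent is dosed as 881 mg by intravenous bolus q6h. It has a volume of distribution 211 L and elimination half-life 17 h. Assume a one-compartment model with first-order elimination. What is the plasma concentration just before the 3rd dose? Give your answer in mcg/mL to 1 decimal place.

f = (1/2)^(τ/t½) = (1/2)^(6/17) ≈ 0.7830.
C₀ = D/Vd = 881/211 ≈ 4.175 mcg/mL.
Before the 3rd dose, 2 doses have been given. Superposition: Cmin = C₀·(f + f²).
≈ 4.175 × (0.7830 + 0.6131) ≈ 4.175 × 1.3961 ≈ 5.829 mcg/mL.

5.8 mcg/mL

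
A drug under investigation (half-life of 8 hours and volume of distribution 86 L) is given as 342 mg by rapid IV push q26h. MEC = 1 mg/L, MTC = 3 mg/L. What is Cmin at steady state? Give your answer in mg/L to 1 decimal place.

0.5 mg/L

τ/t½ = 26/8 ≈ 3.25, so fraction remaining f = (1/2)^(26/8) ≈ 0.1051.
Accumulation ratio R = 1/(1 − f) ≈ 1/0.8949 ≈ 1.1174.
Each bolus raises the concentration by D/Vd = 342/86 ≈ 3.977 mg/L.
Cmax,ss = C₀/(1 − f) ≈ 3.977/0.8949 ≈ 4.444 mg/L.
Steady-state trough Cmin,ss = Cmax,ss·f ≈ 4.444 × 0.1051 ≈ 0.467 mg/L.
Trough 0.5 mg/L vs MEC 1 mg/L: subtherapeutic.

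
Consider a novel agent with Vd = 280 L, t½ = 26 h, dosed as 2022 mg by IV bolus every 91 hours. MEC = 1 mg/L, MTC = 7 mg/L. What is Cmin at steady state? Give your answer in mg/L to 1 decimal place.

0.7 mg/L

k = ln2/t½ = ln2/26 ≈ 0.026660 h⁻¹; fraction remaining f = e^(−kτ) = e^(−0.026660×91) ≈ 0.0884.
Single-dose peak C₀ = D/Vd = 2022/280 ≈ 7.221 mg/L.
Steady-state trough Cmin,ss = C₀·f/(1−f) ≈ 7.221 × 0.0884/0.9116 ≈ 0.700 mg/L.
Trough 0.7 mg/L vs MEC 1 mg/L: subtherapeutic.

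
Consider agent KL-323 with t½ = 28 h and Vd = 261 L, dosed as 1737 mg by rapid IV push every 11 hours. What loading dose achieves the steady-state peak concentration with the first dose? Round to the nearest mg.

7287 mg

f = (1/2)^(11/28) ≈ 0.761620; accumulation ratio R = 1/(1−f) ≈ 4.19498.
Loading dose to hit Cmax,ss on first dose: D_load = D_maint·R ≈ 1737 × 4.19498 ≈ 7286.68 mg.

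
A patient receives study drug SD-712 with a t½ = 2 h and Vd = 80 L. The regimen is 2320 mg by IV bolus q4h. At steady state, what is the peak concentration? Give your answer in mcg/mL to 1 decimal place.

The dosing interval is 2 half-lives, so f = 2^(−2) = 0.25.
At steady state, R = 1/(1 − 0.25) = 4/3.
Single-dose peak C₀ = D/Vd = 2320/80 = 29 mcg/mL.
Steady-state peak Cmax,ss = C₀·R = 29 × 4/3 ≈ 38.667 mcg/mL.

38.7 mcg/mL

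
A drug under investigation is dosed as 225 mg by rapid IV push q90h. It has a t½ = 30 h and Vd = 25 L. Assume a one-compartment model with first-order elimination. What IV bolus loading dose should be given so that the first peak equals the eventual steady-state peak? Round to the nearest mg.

257 mg

f = (1/2)^(90/30) ≈ 0.125000; accumulation ratio R = 1/(1−f) ≈ 1.14286.
Loading dose to hit Cmax,ss on first dose: D_load = D_maint·R ≈ 225 × 1.14286 ≈ 257.14 mg.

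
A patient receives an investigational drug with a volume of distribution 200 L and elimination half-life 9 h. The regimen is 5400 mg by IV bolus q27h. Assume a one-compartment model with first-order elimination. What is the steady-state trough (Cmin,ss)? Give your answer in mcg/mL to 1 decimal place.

τ = 27 h = 3 half-lives, so f = (1/2)^3 = 0.125.
Accumulation ratio R = 1/(1 − f) = 1/0.875 = 8/7.
Single-dose peak C₀ = D/Vd = 5400/200 = 27 mcg/mL.
Steady-state peak Cmax,ss = C₀·R = 27 × 8/7 ≈ 30.857 mcg/mL.
Steady-state trough Cmin,ss = Cmax,ss·f ≈ 30.857 × 0.125 ≈ 3.857 mcg/mL.

3.9 mcg/mL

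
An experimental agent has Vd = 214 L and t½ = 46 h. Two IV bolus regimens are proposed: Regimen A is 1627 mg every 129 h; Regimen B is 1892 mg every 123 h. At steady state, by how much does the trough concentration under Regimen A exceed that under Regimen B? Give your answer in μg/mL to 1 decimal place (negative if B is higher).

Regimen A: f = (1/2)^(129/46) ≈ 0.1432; Cmin,ss = (1627/214)·f/(1−f) ≈ 1.271 μg/mL.
Regimen B: f = (1/2)^(123/46) ≈ 0.1567; Cmin,ss = (1892/214)·f/(1−f) ≈ 1.643 μg/mL.
Difference ≈ 1.271 − 1.643 ≈ -0.372 μg/mL.

-0.4 μg/mL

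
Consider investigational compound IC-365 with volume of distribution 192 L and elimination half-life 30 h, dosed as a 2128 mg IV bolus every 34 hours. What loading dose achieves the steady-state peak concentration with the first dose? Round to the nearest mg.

3911 mg

f = (1/2)^(34/30) ≈ 0.455861; accumulation ratio R = 1/(1−f) ≈ 1.83777.
Loading dose to hit Cmax,ss on first dose: D_load = D_maint·R ≈ 2128 × 1.83777 ≈ 3910.77 mg.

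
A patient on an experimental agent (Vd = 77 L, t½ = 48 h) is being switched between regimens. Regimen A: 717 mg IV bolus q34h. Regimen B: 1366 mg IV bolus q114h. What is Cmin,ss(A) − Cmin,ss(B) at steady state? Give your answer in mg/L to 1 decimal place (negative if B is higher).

Regimen A: f = (1/2)^(34/48) ≈ 0.6120; Cmin,ss = (717/77)·f/(1−f) ≈ 14.688 mg/L.
Regimen B: f = (1/2)^(114/48) ≈ 0.1928; Cmin,ss = (1366/77)·f/(1−f) ≈ 4.237 mg/L.
Difference ≈ 14.688 − 4.237 ≈ 10.451 mg/L.

10.5 mg/L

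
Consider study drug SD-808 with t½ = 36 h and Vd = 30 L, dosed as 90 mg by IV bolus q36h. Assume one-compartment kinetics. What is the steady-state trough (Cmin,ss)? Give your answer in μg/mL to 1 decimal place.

3.0 μg/mL

The dosing interval is 1 half-life, so f = 2^(−1) = 0.5.
Accumulation ratio R = 1/(1 − f) = 1/0.5 = 2/1.
Single-dose peak C₀ = D/Vd = 90/30 = 3 μg/mL.
Steady-state peak Cmax,ss = C₀·R = 3 × 2/1 ≈ 6.000 μg/mL.
Steady-state trough Cmin,ss = Cmax,ss·f ≈ 6.000 × 0.5 ≈ 3.000 μg/mL.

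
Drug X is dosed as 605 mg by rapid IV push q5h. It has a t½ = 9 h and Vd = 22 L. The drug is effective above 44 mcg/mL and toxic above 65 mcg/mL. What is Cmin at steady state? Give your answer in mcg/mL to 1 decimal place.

58.5 mcg/mL

τ/t½ = 5/9 ≈ 0.55556, so fraction remaining f = (1/2)^(5/9) ≈ 0.6804.
Each bolus raises the concentration by D/Vd = 605/22 ≈ 27.500 mcg/mL.
Steady-state trough Cmin,ss = C₀·f/(1−f) ≈ 27.500 × 0.6804/0.3196 ≈ 58.545 mcg/mL.
Trough 58.5 mcg/mL vs MEC 44 mcg/mL: adequate.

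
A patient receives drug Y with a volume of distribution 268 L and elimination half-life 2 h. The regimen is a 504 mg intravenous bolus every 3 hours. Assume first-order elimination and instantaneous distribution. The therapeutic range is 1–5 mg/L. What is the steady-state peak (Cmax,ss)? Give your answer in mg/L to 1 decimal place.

Over one 3-h interval, 3/2 ≈ 1.5 half-lives elapse, leaving f ≈ 0.3536 of each dose.
At steady state, accumulation factor R = 1/(1 − e^(−kτ)) ≈ 1.5470.
Single-dose peak C₀ = D/Vd = 504/268 ≈ 1.881 mg/L.
Steady-state peak Cmax,ss = C₀·R ≈ 1.881 × 1.5470 ≈ 2.910 mg/L.
Peak 2.9 mg/L vs MTC 5 mg/L: below toxic threshold.

2.9 mg/L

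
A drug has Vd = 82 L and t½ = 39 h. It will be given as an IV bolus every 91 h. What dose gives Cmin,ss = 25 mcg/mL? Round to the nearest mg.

8281 mg

τ/t½ = 91/39 ≈ 2.3333, so f = (1/2)^(91/39) ≈ 0.198425.
Cmin,ss = (D/Vd)·f/(1−f), so D = Cmin,ss·Vd·(1−f)/f.
D = 25 × 82 × (1−f)/f ≈ 25 × 82 × 4.03969 ≈ 8281.36 mg.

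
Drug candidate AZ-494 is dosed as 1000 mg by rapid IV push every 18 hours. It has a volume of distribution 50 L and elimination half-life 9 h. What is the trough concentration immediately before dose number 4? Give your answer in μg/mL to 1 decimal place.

6.6 μg/mL

f = (1/2)^(τ/t½) = (1/2)^(18/9) ≈ 0.2500.
C₀ = D/Vd = 1000/50 ≈ 20.000 μg/mL.
Before the 4th dose, 3 doses have been given. Superposition: Cmin = C₀·(f + f² + … + f^3).
≈ 20.000 × (0.2500 + 0.0625 + 0.0156) ≈ 20.000 × 0.3281 ≈ 6.562 μg/mL.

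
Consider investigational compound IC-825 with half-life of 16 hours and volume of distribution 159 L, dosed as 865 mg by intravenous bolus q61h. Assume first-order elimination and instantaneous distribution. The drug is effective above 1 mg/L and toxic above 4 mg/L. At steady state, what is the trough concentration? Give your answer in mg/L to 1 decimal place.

0.4 mg/L

k = ln2/t½ = ln2/16 ≈ 0.043322 h⁻¹; fraction remaining f = e^(−kτ) = e^(−0.043322×61) ≈ 0.0712.
At steady state, accumulation factor R = 1/(1 − e^(−kτ)) ≈ 1.0767.
Single-dose peak C₀ = D/Vd = 865/159 ≈ 5.440 mg/L.
Cmax,ss = C₀/(1 − f) ≈ 5.440/0.9288 ≈ 5.857 mg/L.
Steady-state trough Cmin,ss = Cmax,ss·f ≈ 5.857 × 0.0712 ≈ 0.417 mg/L.
Trough 0.4 mg/L vs MEC 1 mg/L: subtherapeutic.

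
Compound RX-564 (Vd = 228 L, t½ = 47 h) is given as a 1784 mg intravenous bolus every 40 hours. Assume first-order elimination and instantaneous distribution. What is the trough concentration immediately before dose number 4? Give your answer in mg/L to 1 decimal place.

f = (1/2)^(τ/t½) = (1/2)^(40/47) ≈ 0.5544.
C₀ = D/Vd = 1784/228 ≈ 7.825 mg/L.
Before the 4th dose, 3 doses have been given. Superposition: Cmin = C₀·(f + f² + … + f^3).
≈ 7.825 × (0.5544 + 0.3074 + 0.1704) ≈ 7.825 × 1.0322 ≈ 8.077 mg/L.

8.1 mg/L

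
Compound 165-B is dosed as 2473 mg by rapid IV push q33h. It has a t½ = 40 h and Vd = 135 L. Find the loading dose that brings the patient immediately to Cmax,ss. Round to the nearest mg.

5678 mg

f = (1/2)^(33/40) ≈ 0.564482; accumulation ratio R = 1/(1−f) ≈ 2.29612.
Loading dose to hit Cmax,ss on first dose: D_load = D_maint·R ≈ 2473 × 2.29612 ≈ 5678.30 mg.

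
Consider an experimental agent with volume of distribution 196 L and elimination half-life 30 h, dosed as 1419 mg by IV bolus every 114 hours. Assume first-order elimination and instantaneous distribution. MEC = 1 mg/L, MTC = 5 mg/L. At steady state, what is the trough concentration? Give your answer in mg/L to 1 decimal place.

0.6 mg/L

Over one 114-h interval, 114/30 ≈ 3.8 half-lives elapse, leaving f ≈ 0.0718 of each dose.
At steady state, accumulation factor R = 1/(1 − e^(−kτ)) ≈ 1.0774.
Single-dose peak C₀ = D/Vd = 1419/196 ≈ 7.240 mg/L.
Cmax,ss = C₀/(1 − f) ≈ 7.240/0.9282 ≈ 7.800 mg/L.
One interval later, Cmin,ss = Cmax,ss·e^(−kτ) ≈ 7.800 × 0.0718 ≈ 0.560 mg/L.
Trough 0.6 mg/L vs MEC 1 mg/L: subtherapeutic.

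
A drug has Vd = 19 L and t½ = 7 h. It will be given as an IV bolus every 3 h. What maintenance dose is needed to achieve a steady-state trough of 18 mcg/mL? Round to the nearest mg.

τ/t½ = 3/7 ≈ 0.42857, so f = (1/2)^(3/7) ≈ 0.742997.
Cmin,ss = (D/Vd)·f/(1−f), so D = Cmin,ss·Vd·(1−f)/f.
D = 18 × 19 × (1−f)/f ≈ 18 × 19 × 0.34590 ≈ 118.30 mg.

118 mg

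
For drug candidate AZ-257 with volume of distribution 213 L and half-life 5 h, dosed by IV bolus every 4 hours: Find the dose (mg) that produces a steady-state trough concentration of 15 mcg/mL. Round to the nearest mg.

τ/t½ = 4/5 ≈ 0.8, so f = (1/2)^(4/5) ≈ 0.574349.
Cmin,ss = (D/Vd)·f/(1−f), so D = Cmin,ss·Vd·(1−f)/f.
D = 15 × 213 × (1−f)/f ≈ 15 × 213 × 0.74110 ≈ 2367.81 mg.

2368 mg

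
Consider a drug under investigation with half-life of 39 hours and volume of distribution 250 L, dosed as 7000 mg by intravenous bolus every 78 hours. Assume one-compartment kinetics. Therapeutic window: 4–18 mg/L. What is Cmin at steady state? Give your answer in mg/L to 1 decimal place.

τ = 78 h = 2 half-lives, so f = (1/2)^2 = 0.25.
Accumulation ratio R = 1/(1 − f) = 1/0.75 = 4/3.
Single-dose peak C₀ = D/Vd = 7000/250 = 28 mg/L.
Steady-state peak Cmax,ss = C₀·R = 28 × 4/3 ≈ 37.333 mg/L.
Steady-state trough Cmin,ss = Cmax,ss·f ≈ 37.333 × 0.25 ≈ 9.333 mg/L.
Trough 9.3 mg/L vs MEC 4 mg/L: adequate.

9.3 mg/L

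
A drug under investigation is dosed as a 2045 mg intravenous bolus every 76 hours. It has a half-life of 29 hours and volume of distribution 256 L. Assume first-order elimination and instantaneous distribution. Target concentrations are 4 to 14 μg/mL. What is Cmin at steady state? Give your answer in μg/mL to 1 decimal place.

1.6 μg/mL

τ/t½ = 76/29 ≈ 2.6207, so fraction remaining f = (1/2)^(76/29) ≈ 0.1626.
Accumulation ratio R = 1/(1 − f) ≈ 1/0.8374 ≈ 1.1942.
Single-dose peak C₀ = D/Vd = 2045/256 ≈ 7.988 μg/mL.
Cmax,ss = C₀/(1 − f) ≈ 7.988/0.8374 ≈ 9.539 μg/mL.
One interval later, Cmin,ss = Cmax,ss·e^(−kτ) ≈ 9.539 × 0.1626 ≈ 1.551 μg/mL.
Trough 1.6 μg/mL vs MEC 4 μg/mL: subtherapeutic.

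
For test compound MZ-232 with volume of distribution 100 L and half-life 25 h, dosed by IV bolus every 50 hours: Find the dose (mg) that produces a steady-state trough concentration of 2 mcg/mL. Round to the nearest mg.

600 mg

τ/t½ = 50/25 ≈ 2, so f = (1/2)^(50/25) ≈ 0.250000.
Cmin,ss = (D/Vd)·f/(1−f), so D = Cmin,ss·Vd·(1−f)/f.
D = 2 × 100 × (1−f)/f ≈ 2 × 100 × 3.00000 ≈ 600.00 mg.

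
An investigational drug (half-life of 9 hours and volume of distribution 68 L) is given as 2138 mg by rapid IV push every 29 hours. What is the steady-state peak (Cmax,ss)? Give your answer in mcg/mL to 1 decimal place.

Over one 29-h interval, 29/9 ≈ 3.2222 half-lives elapse, leaving f ≈ 0.1072 of each dose.
At steady state, accumulation factor R = 1/(1 − e^(−kτ)) ≈ 1.1201.
Each bolus raises the concentration by D/Vd = 2138/68 ≈ 31.441 mcg/mL.
Steady-state peak Cmax,ss = C₀·R ≈ 31.441 × 1.1201 ≈ 35.217 mcg/mL.

35.2 mcg/mL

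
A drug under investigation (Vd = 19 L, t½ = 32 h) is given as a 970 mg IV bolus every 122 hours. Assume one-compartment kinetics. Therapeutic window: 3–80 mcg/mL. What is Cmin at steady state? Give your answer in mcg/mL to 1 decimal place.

Over one 122-h interval, 122/32 ≈ 3.8125 half-lives elapse, leaving f ≈ 0.0712 of each dose.
Single-dose peak C₀ = D/Vd = 970/19 ≈ 51.053 mcg/mL.
Steady-state trough Cmin,ss = C₀·f/(1−f) ≈ 51.053 × 0.0712/0.9288 ≈ 3.914 mcg/mL.
Trough 3.9 mcg/mL vs MEC 3 mcg/mL: adequate.

3.9 mcg/mL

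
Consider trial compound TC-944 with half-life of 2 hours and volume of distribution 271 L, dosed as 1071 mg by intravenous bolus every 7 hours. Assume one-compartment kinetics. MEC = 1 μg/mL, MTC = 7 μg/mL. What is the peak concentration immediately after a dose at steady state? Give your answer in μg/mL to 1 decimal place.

Over one 7-h interval, 7/2 ≈ 3.5 half-lives elapse, leaving f ≈ 0.0884 of each dose.
Accumulation ratio R = 1/(1 − f) ≈ 1/0.9116 ≈ 1.0970.
Single-dose peak C₀ = D/Vd = 1071/271 ≈ 3.952 μg/mL.
Steady-state peak Cmax,ss = C₀·R ≈ 3.952 × 1.0970 ≈ 4.335 μg/mL.
Peak 4.3 μg/mL vs MTC 7 μg/mL: below toxic threshold.

4.3 μg/mL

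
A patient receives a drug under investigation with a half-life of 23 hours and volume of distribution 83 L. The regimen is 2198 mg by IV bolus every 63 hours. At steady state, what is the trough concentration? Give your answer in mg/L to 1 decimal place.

Over one 63-h interval, 63/23 ≈ 2.7391 half-lives elapse, leaving f ≈ 0.1498 of each dose.
Single-dose peak C₀ = D/Vd = 2198/83 ≈ 26.482 mg/L.
Steady-state trough Cmin,ss = C₀·f/(1−f) ≈ 26.482 × 0.1498/0.8502 ≈ 4.666 mg/L.

4.7 mg/L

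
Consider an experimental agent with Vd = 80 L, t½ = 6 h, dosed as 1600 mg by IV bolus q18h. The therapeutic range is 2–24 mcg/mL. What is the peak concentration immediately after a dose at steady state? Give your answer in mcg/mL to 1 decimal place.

The dosing interval is 3 half-lives, so f = 2^(−3) = 0.125.
At steady state, R = 1/(1 − 0.125) = 8/7.
Single-dose peak C₀ = D/Vd = 1600/80 = 20 mcg/mL.
Steady-state peak Cmax,ss = C₀·R = 20 × 8/7 ≈ 22.857 mcg/mL.
Peak 22.9 mcg/mL vs MTC 24 mcg/mL: below toxic threshold.

22.9 mcg/mL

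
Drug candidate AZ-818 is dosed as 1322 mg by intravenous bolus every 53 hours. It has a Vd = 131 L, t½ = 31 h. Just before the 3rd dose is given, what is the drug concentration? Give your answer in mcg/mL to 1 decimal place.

f = (1/2)^(τ/t½) = (1/2)^(53/31) ≈ 0.3057.
C₀ = D/Vd = 1322/131 ≈ 10.092 mcg/mL.
Before the 3rd dose, 2 doses have been given. Superposition: Cmin = C₀·(f + f²).
≈ 10.092 × (0.3057 + 0.0935) ≈ 10.092 × 0.3992 ≈ 4.029 mcg/mL.

4.0 mcg/mL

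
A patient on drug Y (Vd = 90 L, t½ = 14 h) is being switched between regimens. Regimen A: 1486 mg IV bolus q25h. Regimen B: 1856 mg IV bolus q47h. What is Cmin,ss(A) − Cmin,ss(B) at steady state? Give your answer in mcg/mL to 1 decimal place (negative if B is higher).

Regimen A: f = (1/2)^(25/14) ≈ 0.2900; Cmin,ss = (1486/90)·f/(1−f) ≈ 6.744 mcg/mL.
Regimen B: f = (1/2)^(47/14) ≈ 0.0976; Cmin,ss = (1856/90)·f/(1−f) ≈ 2.230 mcg/mL.
Difference ≈ 6.744 − 2.230 ≈ 4.514 mcg/mL.

4.5 mcg/mL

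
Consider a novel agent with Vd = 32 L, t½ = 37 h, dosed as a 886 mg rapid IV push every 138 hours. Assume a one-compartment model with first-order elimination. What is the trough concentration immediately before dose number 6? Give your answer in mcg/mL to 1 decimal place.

2.3 mcg/mL

f = (1/2)^(τ/t½) = (1/2)^(138/37) ≈ 0.0754.
C₀ = D/Vd = 886/32 ≈ 27.688 mcg/mL.
Before the 6th dose, 5 doses have been given. Superposition: Cmin = C₀·(f + f² + … + f^5).
≈ 27.688 × (0.0754 + 0.0057 + 0.0004 + 0.0000 + 0.0000) ≈ 27.688 × 0.0815 ≈ 2.257 mcg/mL.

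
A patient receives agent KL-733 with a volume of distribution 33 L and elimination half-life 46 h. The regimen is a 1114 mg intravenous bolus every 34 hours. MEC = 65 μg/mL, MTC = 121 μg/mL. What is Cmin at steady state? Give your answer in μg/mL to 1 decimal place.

τ/t½ = 34/46 ≈ 0.73913, so fraction remaining f = (1/2)^(34/46) ≈ 0.5991.
Accumulation ratio R = 1/(1 − f) ≈ 1/0.4009 ≈ 2.4944.
Each bolus raises the concentration by D/Vd = 1114/33 ≈ 33.758 μg/mL.
Cmax,ss = C₀/(1 − f) ≈ 33.758/0.4009 ≈ 84.206 μg/mL.
Steady-state trough Cmin,ss = Cmax,ss·f ≈ 84.206 × 0.5991 ≈ 50.448 μg/mL.
Trough 50.4 μg/mL vs MEC 65 μg/mL: subtherapeutic.

50.4 μg/mL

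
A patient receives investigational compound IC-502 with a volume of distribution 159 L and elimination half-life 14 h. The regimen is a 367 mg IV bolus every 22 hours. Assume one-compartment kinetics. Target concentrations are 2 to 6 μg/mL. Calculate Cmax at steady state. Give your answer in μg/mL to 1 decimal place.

k = ln2/t½ = ln2/14 ≈ 0.049511 h⁻¹; fraction remaining f = e^(−kτ) = e^(−0.049511×22) ≈ 0.3365.
At steady state, accumulation factor R = 1/(1 − e^(−kτ)) ≈ 1.5072.
Single-dose peak C₀ = D/Vd = 367/159 ≈ 2.308 μg/mL.
Steady-state peak Cmax,ss = C₀·R ≈ 2.308 × 1.5072 ≈ 3.479 μg/mL.
Peak 3.5 μg/mL vs MTC 6 μg/mL: below toxic threshold.

3.5 μg/mL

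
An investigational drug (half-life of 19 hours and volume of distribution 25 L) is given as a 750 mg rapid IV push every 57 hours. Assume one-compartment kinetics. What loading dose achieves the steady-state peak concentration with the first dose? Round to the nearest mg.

857 mg

f = (1/2)^(57/19) ≈ 0.125000; accumulation ratio R = 1/(1−f) ≈ 1.14286.
Loading dose to hit Cmax,ss on first dose: D_load = D_maint·R ≈ 750 × 1.14286 ≈ 857.14 mg.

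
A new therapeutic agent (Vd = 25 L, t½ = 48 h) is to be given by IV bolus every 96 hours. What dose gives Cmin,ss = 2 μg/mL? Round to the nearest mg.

τ/t½ = 96/48 ≈ 2, so f = (1/2)^(96/48) ≈ 0.250000.
Cmin,ss = (D/Vd)·f/(1−f), so D = Cmin,ss·Vd·(1−f)/f.
D = 2 × 25 × (1−f)/f ≈ 2 × 25 × 3.00000 ≈ 150.00 mg.

150 mg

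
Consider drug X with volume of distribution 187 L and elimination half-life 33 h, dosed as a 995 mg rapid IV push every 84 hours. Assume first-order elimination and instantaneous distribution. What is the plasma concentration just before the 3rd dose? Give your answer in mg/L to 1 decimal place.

f = (1/2)^(τ/t½) = (1/2)^(84/33) ≈ 0.1713.
C₀ = D/Vd = 995/187 ≈ 5.321 mg/L.
Before the 3rd dose, 2 doses have been given. Superposition: Cmin = C₀·(f + f²).
≈ 5.321 × (0.1713 + 0.0293) ≈ 5.321 × 0.2006 ≈ 1.067 mg/L.

1.1 mg/L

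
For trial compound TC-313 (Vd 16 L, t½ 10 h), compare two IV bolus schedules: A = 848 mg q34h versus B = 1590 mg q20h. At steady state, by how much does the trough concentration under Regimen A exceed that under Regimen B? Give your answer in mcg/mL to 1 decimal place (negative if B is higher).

-27.6 mcg/mL

Regimen A: f = (1/2)^(34/10) ≈ 0.0947; Cmin,ss = (848/16)·f/(1−f) ≈ 5.544 mcg/mL.
Regimen B: f = (1/2)^(20/10) ≈ 0.2500; Cmin,ss = (1590/16)·f/(1−f) ≈ 33.125 mcg/mL.
Difference ≈ 5.544 − 33.125 ≈ -27.581 mcg/mL.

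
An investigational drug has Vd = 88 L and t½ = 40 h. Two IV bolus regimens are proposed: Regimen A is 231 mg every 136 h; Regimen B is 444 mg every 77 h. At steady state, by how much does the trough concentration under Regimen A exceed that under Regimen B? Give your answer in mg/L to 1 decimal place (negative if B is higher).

Regimen A: f = (1/2)^(136/40) ≈ 0.0947; Cmin,ss = (231/88)·f/(1−f) ≈ 0.275 mg/L.
Regimen B: f = (1/2)^(77/40) ≈ 0.2633; Cmin,ss = (444/88)·f/(1−f) ≈ 1.803 mg/L.
Difference ≈ 0.275 − 1.803 ≈ -1.528 mg/L.

-1.5 mg/L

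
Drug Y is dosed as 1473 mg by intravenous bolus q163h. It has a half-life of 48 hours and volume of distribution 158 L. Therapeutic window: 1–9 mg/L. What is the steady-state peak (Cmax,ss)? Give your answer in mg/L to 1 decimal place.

10.3 mg/L

k = ln2/t½ = ln2/48 ≈ 0.014441 h⁻¹; fraction remaining f = e^(−kτ) = e^(−0.014441×163) ≈ 0.0950.
Accumulation ratio R = 1/(1 − f) ≈ 1/0.9050 ≈ 1.1050.
Single-dose peak C₀ = D/Vd = 1473/158 ≈ 9.323 mg/L.
Steady-state peak Cmax,ss = C₀·R ≈ 9.323 × 1.1050 ≈ 10.302 mg/L.
Peak 10.3 mg/L vs MTC 9 mg/L: exceeds toxic threshold.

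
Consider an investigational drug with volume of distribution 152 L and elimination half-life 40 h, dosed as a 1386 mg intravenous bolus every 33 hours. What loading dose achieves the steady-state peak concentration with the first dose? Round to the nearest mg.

3182 mg

f = (1/2)^(33/40) ≈ 0.564482; accumulation ratio R = 1/(1−f) ≈ 2.29612.
Loading dose to hit Cmax,ss on first dose: D_load = D_maint·R ≈ 1386 × 2.29612 ≈ 3182.42 mg.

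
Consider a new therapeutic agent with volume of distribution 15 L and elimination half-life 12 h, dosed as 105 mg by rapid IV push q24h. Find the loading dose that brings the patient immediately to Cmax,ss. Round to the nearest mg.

140 mg

f = (1/2)^(24/12) ≈ 0.250000; accumulation ratio R = 1/(1−f) ≈ 1.33333.
Loading dose to hit Cmax,ss on first dose: D_load = D_maint·R ≈ 105 × 1.33333 ≈ 140.00 mg.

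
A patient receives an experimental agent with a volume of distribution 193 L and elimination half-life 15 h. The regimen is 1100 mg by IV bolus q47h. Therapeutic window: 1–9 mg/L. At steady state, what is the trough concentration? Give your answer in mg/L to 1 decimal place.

0.7 mg/L

Over one 47-h interval, 47/15 ≈ 3.1333 half-lives elapse, leaving f ≈ 0.1140 of each dose.
At steady state, accumulation factor R = 1/(1 − e^(−kτ)) ≈ 1.1287.
Single-dose peak C₀ = D/Vd = 1100/193 ≈ 5.699 mg/L.
Steady-state peak Cmax,ss = C₀·R ≈ 5.699 × 1.1287 ≈ 6.432 mg/L.
One interval later, Cmin,ss = Cmax,ss·e^(−kτ) ≈ 6.432 × 0.1140 ≈ 0.733 mg/L.
Trough 0.7 mg/L vs MEC 1 mg/L: subtherapeutic.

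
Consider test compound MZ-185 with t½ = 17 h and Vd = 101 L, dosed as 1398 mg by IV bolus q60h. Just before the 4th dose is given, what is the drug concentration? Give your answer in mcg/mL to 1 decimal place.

1.3 mcg/mL

f = (1/2)^(τ/t½) = (1/2)^(60/17) ≈ 0.0866.
C₀ = D/Vd = 1398/101 ≈ 13.842 mcg/mL.
Before the 4th dose, 3 doses have been given. Superposition: Cmin = C₀·(f + f² + … + f^3).
≈ 13.842 × (0.0866 + 0.0075 + 0.0006) ≈ 13.842 × 0.0947 ≈ 1.311 mcg/mL.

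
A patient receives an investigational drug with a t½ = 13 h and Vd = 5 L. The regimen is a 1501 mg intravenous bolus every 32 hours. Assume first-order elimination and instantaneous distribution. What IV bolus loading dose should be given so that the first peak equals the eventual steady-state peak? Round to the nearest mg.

f = (1/2)^(32/13) ≈ 0.181553; accumulation ratio R = 1/(1−f) ≈ 1.22183.
Loading dose to hit Cmax,ss on first dose: D_load = D_maint·R ≈ 1501 × 1.22183 ≈ 1833.97 mg.

1834 mg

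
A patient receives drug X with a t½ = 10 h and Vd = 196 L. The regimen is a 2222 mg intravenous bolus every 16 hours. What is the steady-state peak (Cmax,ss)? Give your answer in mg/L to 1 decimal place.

16.9 mg/L

Over one 16-h interval, 16/10 ≈ 1.6 half-lives elapse, leaving f ≈ 0.3299 of each dose.
At steady state, accumulation factor R = 1/(1 − e^(−kτ)) ≈ 1.4923.
Each bolus raises the concentration by D/Vd = 2222/196 ≈ 11.337 mg/L.
Cmax,ss = C₀/(1 − f) ≈ 11.337/0.6701 ≈ 16.918 mg/L.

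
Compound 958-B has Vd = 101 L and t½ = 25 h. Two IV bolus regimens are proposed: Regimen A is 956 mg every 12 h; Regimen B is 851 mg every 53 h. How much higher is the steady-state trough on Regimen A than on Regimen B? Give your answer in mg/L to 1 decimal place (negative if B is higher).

21.5 mg/L

Regimen A: f = (1/2)^(12/25) ≈ 0.7170; Cmin,ss = (956/101)·f/(1−f) ≈ 23.981 mg/L.
Regimen B: f = (1/2)^(53/25) ≈ 0.2300; Cmin,ss = (851/101)·f/(1−f) ≈ 2.517 mg/L.
Difference ≈ 23.981 − 2.517 ≈ 21.464 mg/L.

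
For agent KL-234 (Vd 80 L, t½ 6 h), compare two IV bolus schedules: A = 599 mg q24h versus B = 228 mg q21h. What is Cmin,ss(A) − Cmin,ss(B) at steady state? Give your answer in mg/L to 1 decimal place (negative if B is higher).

Regimen A: f = (1/2)^(24/6) ≈ 0.0625; Cmin,ss = (599/80)·f/(1−f) ≈ 0.499 mg/L.
Regimen B: f = (1/2)^(21/6) ≈ 0.0884; Cmin,ss = (228/80)·f/(1−f) ≈ 0.276 mg/L.
Difference ≈ 0.499 − 0.276 ≈ 0.223 mg/L.

0.2 mg/L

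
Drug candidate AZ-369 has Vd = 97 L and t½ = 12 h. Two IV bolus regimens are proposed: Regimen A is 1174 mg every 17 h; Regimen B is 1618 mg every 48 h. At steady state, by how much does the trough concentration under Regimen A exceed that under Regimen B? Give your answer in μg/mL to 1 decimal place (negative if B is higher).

Regimen A: f = (1/2)^(17/12) ≈ 0.3746; Cmin,ss = (1174/97)·f/(1−f) ≈ 7.249 μg/mL.
Regimen B: f = (1/2)^(48/12) ≈ 0.0625; Cmin,ss = (1618/97)·f/(1−f) ≈ 1.112 μg/mL.
Difference ≈ 7.249 − 1.112 ≈ 6.137 μg/mL.

6.1 μg/mL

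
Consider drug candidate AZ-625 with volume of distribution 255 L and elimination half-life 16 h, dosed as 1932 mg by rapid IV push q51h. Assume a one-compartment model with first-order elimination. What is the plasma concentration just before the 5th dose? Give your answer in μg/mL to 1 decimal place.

f = (1/2)^(τ/t½) = (1/2)^(51/16) ≈ 0.1098.
C₀ = D/Vd = 1932/255 ≈ 7.576 μg/mL.
Before the 5th dose, 4 doses have been given. Superposition: Cmin = C₀·(f + f² + … + f^4).
≈ 7.576 × (0.1098 + 0.0121 + 0.0013 + 0.0001) ≈ 7.576 × 0.1233 ≈ 0.934 μg/mL.

0.9 μg/mL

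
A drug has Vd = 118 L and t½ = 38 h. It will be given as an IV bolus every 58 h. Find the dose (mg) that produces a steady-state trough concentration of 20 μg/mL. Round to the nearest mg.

4438 mg

τ/t½ = 58/38 ≈ 1.5263, so f = (1/2)^(58/38) ≈ 0.347163.
Cmin,ss = (D/Vd)·f/(1−f), so D = Cmin,ss·Vd·(1−f)/f.
D = 20 × 118 × (1−f)/f ≈ 20 × 118 × 1.88049 ≈ 4437.96 mg.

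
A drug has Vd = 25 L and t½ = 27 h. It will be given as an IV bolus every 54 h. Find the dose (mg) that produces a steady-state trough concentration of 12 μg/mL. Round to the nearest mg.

900 mg

τ/t½ = 54/27 ≈ 2, so f = (1/2)^(54/27) ≈ 0.250000.
Cmin,ss = (D/Vd)·f/(1−f), so D = Cmin,ss·Vd·(1−f)/f.
D = 12 × 25 × (1−f)/f ≈ 12 × 25 × 3.00000 ≈ 900.00 mg.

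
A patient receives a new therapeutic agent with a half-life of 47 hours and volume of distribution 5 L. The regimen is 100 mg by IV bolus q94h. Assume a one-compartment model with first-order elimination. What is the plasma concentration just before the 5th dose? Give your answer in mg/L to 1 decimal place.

f = (1/2)^(τ/t½) = (1/2)^(94/47) ≈ 0.2500.
C₀ = D/Vd = 100/5 ≈ 20.000 mg/L.
Before the 5th dose, 4 doses have been given. Superposition: Cmin = C₀·(f + f² + … + f^4).
≈ 20.000 × (0.2500 + 0.0625 + 0.0156 + 0.0039) ≈ 20.000 × 0.3320 ≈ 6.640 mg/L.

6.6 mg/L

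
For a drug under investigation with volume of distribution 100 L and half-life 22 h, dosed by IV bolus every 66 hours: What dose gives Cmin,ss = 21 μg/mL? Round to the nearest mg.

τ/t½ = 66/22 ≈ 3, so f = (1/2)^(66/22) ≈ 0.125000.
Cmin,ss = (D/Vd)·f/(1−f), so D = Cmin,ss·Vd·(1−f)/f.
D = 21 × 100 × (1−f)/f ≈ 21 × 100 × 7.00000 ≈ 14700.00 mg.

14700 mg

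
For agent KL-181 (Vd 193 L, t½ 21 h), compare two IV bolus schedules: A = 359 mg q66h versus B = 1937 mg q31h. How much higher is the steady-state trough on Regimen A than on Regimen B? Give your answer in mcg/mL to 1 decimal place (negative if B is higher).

-5.4 mcg/mL

Regimen A: f = (1/2)^(66/21) ≈ 0.1132; Cmin,ss = (359/193)·f/(1−f) ≈ 0.237 mcg/mL.
Regimen B: f = (1/2)^(31/21) ≈ 0.3594; Cmin,ss = (1937/193)·f/(1−f) ≈ 5.631 mcg/mL.
Difference ≈ 0.237 − 5.631 ≈ -5.394 mcg/mL.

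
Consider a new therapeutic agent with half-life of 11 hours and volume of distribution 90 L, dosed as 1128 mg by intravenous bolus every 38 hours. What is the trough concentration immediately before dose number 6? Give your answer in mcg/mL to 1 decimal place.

f = (1/2)^(τ/t½) = (1/2)^(38/11) ≈ 0.0912.
C₀ = D/Vd = 1128/90 ≈ 12.533 mcg/mL.
Before the 6th dose, 5 doses have been given. Superposition: Cmin = C₀·(f + f² + … + f^5).
≈ 12.533 × (0.0912 + 0.0083 + 0.0008 + 0.0001 + 0.0000) ≈ 12.533 × 0.1004 ≈ 1.258 mcg/mL.

1.3 mcg/mL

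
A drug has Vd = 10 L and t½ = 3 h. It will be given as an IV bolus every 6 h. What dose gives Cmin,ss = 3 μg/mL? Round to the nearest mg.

90 mg

τ/t½ = 6/3 ≈ 2, so f = (1/2)^(6/3) ≈ 0.250000.
Cmin,ss = (D/Vd)·f/(1−f), so D = Cmin,ss·Vd·(1−f)/f.
D = 3 × 10 × (1−f)/f ≈ 3 × 10 × 3.00000 ≈ 90.00 mg.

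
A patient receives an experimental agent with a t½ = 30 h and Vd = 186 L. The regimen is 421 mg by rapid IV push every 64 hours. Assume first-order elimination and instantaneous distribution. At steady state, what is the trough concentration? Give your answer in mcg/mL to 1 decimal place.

Over one 64-h interval, 64/30 ≈ 2.1333 half-lives elapse, leaving f ≈ 0.2279 of each dose.
Single-dose peak C₀ = D/Vd = 421/186 ≈ 2.263 mcg/mL.
Steady-state trough Cmin,ss = C₀·f/(1−f) ≈ 2.263 × 0.2279/0.7721 ≈ 0.668 mcg/mL.

0.7 mcg/mL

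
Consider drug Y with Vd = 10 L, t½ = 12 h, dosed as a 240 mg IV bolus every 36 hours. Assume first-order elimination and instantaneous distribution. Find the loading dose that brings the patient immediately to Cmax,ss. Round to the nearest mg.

274 mg

f = (1/2)^(36/12) ≈ 0.125000; accumulation ratio R = 1/(1−f) ≈ 1.14286.
Loading dose to hit Cmax,ss on first dose: D_load = D_maint·R ≈ 240 × 1.14286 ≈ 274.29 mg.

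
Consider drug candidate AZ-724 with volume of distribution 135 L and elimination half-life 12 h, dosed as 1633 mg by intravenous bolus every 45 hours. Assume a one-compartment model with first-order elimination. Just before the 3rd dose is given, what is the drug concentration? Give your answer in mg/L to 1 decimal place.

1.0 mg/L

f = (1/2)^(τ/t½) = (1/2)^(45/12) ≈ 0.0743.
C₀ = D/Vd = 1633/135 ≈ 12.096 mg/L.
Before the 3rd dose, 2 doses have been given. Superposition: Cmin = C₀·(f + f²).
≈ 12.096 × (0.0743 + 0.0055) ≈ 12.096 × 0.0798 ≈ 0.965 mg/L.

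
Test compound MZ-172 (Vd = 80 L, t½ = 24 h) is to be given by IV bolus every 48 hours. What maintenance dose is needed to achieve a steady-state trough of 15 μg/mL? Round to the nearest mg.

τ/t½ = 48/24 ≈ 2, so f = (1/2)^(48/24) ≈ 0.250000.
Cmin,ss = (D/Vd)·f/(1−f), so D = Cmin,ss·Vd·(1−f)/f.
D = 15 × 80 × (1−f)/f ≈ 15 × 80 × 3.00000 ≈ 3600.00 mg.

3600 mg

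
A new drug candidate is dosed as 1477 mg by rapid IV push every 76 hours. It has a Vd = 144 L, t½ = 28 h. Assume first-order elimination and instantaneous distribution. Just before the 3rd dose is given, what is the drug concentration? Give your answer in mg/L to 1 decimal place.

f = (1/2)^(τ/t½) = (1/2)^(76/28) ≈ 0.1524.
C₀ = D/Vd = 1477/144 ≈ 10.257 mg/L.
Before the 3rd dose, 2 doses have been given. Superposition: Cmin = C₀·(f + f²).
≈ 10.257 × (0.1524 + 0.0232) ≈ 10.257 × 0.1756 ≈ 1.801 mg/L.

1.8 mg/L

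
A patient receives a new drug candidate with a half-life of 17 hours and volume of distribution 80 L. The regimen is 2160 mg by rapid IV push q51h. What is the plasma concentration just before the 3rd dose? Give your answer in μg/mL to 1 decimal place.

f = (1/2)^(τ/t½) = (1/2)^(51/17) ≈ 0.1250.
C₀ = D/Vd = 2160/80 ≈ 27.000 μg/mL.
Before the 3rd dose, 2 doses have been given. Superposition: Cmin = C₀·(f + f²).
≈ 27.000 × (0.1250 + 0.0156) ≈ 27.000 × 0.1406 ≈ 3.796 μg/mL.

3.8 μg/mL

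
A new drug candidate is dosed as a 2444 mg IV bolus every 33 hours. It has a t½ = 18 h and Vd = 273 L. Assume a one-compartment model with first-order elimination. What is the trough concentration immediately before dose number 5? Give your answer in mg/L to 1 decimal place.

3.5 mg/L

f = (1/2)^(τ/t½) = (1/2)^(33/18) ≈ 0.2806.
C₀ = D/Vd = 2444/273 ≈ 8.952 mg/L.
Before the 5th dose, 4 doses have been given. Superposition: Cmin = C₀·(f + f² + … + f^4).
≈ 8.952 × (0.2806 + 0.0787 + 0.0221 + 0.0062) ≈ 8.952 × 0.3876 ≈ 3.470 mg/L.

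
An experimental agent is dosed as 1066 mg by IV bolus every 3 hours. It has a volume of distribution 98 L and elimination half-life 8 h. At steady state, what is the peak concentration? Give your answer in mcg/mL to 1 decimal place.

47.5 mcg/mL

Over one 3-h interval, 3/8 ≈ 0.375 half-lives elapse, leaving f ≈ 0.7711 of each dose.
Accumulation ratio R = 1/(1 − f) ≈ 1/0.2289 ≈ 4.3687.
Single-dose peak C₀ = D/Vd = 1066/98 ≈ 10.878 mcg/mL.
Cmax,ss = C₀/(1 − f) ≈ 10.878/0.2289 ≈ 47.523 mcg/mL.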